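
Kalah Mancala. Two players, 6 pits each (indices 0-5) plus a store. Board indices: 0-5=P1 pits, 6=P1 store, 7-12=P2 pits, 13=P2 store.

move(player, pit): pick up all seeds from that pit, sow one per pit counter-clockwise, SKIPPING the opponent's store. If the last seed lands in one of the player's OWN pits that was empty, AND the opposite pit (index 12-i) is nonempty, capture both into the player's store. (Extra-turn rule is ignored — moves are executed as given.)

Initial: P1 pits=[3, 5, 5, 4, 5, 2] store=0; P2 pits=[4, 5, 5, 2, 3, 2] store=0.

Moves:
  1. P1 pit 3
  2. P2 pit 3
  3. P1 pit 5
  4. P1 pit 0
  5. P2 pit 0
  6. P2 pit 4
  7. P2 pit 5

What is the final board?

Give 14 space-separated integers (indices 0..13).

Move 1: P1 pit3 -> P1=[3,5,5,0,6,3](1) P2=[5,5,5,2,3,2](0)
Move 2: P2 pit3 -> P1=[3,5,5,0,6,3](1) P2=[5,5,5,0,4,3](0)
Move 3: P1 pit5 -> P1=[3,5,5,0,6,0](2) P2=[6,6,5,0,4,3](0)
Move 4: P1 pit0 -> P1=[0,6,6,0,6,0](8) P2=[6,6,0,0,4,3](0)
Move 5: P2 pit0 -> P1=[0,6,6,0,6,0](8) P2=[0,7,1,1,5,4](1)
Move 6: P2 pit4 -> P1=[1,7,7,0,6,0](8) P2=[0,7,1,1,0,5](2)
Move 7: P2 pit5 -> P1=[2,8,8,1,6,0](8) P2=[0,7,1,1,0,0](3)

Answer: 2 8 8 1 6 0 8 0 7 1 1 0 0 3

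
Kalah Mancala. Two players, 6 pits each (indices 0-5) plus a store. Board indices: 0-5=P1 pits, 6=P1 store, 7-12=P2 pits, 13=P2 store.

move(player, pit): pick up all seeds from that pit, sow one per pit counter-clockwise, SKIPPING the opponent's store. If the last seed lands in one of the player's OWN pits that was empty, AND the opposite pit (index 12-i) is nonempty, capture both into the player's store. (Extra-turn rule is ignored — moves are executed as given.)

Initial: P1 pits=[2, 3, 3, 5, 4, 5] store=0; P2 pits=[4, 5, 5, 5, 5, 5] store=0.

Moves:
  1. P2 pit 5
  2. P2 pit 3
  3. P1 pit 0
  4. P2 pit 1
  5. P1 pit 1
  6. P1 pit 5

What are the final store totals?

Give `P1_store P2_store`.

Answer: 2 3

Derivation:
Move 1: P2 pit5 -> P1=[3,4,4,6,4,5](0) P2=[4,5,5,5,5,0](1)
Move 2: P2 pit3 -> P1=[4,5,4,6,4,5](0) P2=[4,5,5,0,6,1](2)
Move 3: P1 pit0 -> P1=[0,6,5,7,5,5](0) P2=[4,5,5,0,6,1](2)
Move 4: P2 pit1 -> P1=[0,6,5,7,5,5](0) P2=[4,0,6,1,7,2](3)
Move 5: P1 pit1 -> P1=[0,0,6,8,6,6](1) P2=[5,0,6,1,7,2](3)
Move 6: P1 pit5 -> P1=[0,0,6,8,6,0](2) P2=[6,1,7,2,8,2](3)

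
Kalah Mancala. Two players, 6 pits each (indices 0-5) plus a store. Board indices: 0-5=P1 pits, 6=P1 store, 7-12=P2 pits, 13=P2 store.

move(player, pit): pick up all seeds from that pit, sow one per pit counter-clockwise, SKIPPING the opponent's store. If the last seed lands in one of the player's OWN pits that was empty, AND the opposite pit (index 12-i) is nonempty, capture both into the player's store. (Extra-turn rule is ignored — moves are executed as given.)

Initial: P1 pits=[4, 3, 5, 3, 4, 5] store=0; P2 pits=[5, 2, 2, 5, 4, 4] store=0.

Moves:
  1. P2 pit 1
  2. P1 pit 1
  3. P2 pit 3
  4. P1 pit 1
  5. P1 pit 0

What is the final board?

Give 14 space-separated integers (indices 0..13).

Move 1: P2 pit1 -> P1=[4,3,5,3,4,5](0) P2=[5,0,3,6,4,4](0)
Move 2: P1 pit1 -> P1=[4,0,6,4,5,5](0) P2=[5,0,3,6,4,4](0)
Move 3: P2 pit3 -> P1=[5,1,7,4,5,5](0) P2=[5,0,3,0,5,5](1)
Move 4: P1 pit1 -> P1=[5,0,8,4,5,5](0) P2=[5,0,3,0,5,5](1)
Move 5: P1 pit0 -> P1=[0,1,9,5,6,6](0) P2=[5,0,3,0,5,5](1)

Answer: 0 1 9 5 6 6 0 5 0 3 0 5 5 1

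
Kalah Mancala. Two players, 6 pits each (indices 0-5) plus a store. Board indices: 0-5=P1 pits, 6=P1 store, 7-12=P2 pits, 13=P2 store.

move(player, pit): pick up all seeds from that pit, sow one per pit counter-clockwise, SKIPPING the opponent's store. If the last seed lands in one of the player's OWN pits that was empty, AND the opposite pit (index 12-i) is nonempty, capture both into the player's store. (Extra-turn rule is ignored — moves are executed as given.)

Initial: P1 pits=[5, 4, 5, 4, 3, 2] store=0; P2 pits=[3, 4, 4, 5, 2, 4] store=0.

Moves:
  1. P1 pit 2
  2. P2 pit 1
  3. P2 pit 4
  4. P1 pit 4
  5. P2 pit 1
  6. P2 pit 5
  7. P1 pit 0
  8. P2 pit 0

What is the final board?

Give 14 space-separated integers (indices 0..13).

Move 1: P1 pit2 -> P1=[5,4,0,5,4,3](1) P2=[4,4,4,5,2,4](0)
Move 2: P2 pit1 -> P1=[5,4,0,5,4,3](1) P2=[4,0,5,6,3,5](0)
Move 3: P2 pit4 -> P1=[6,4,0,5,4,3](1) P2=[4,0,5,6,0,6](1)
Move 4: P1 pit4 -> P1=[6,4,0,5,0,4](2) P2=[5,1,5,6,0,6](1)
Move 5: P2 pit1 -> P1=[6,4,0,5,0,4](2) P2=[5,0,6,6,0,6](1)
Move 6: P2 pit5 -> P1=[7,5,1,6,1,4](2) P2=[5,0,6,6,0,0](2)
Move 7: P1 pit0 -> P1=[0,6,2,7,2,5](3) P2=[6,0,6,6,0,0](2)
Move 8: P2 pit0 -> P1=[0,6,2,7,2,5](3) P2=[0,1,7,7,1,1](3)

Answer: 0 6 2 7 2 5 3 0 1 7 7 1 1 3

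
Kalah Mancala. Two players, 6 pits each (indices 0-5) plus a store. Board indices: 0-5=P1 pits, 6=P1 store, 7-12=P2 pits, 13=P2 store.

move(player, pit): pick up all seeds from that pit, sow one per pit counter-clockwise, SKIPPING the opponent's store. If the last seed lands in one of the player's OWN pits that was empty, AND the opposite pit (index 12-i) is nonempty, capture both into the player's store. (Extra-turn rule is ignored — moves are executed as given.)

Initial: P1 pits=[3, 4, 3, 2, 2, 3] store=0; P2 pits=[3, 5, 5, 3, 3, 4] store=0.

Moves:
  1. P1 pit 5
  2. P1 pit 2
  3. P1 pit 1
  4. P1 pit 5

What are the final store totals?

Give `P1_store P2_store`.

Move 1: P1 pit5 -> P1=[3,4,3,2,2,0](1) P2=[4,6,5,3,3,4](0)
Move 2: P1 pit2 -> P1=[3,4,0,3,3,0](6) P2=[0,6,5,3,3,4](0)
Move 3: P1 pit1 -> P1=[3,0,1,4,4,1](6) P2=[0,6,5,3,3,4](0)
Move 4: P1 pit5 -> P1=[3,0,1,4,4,0](7) P2=[0,6,5,3,3,4](0)

Answer: 7 0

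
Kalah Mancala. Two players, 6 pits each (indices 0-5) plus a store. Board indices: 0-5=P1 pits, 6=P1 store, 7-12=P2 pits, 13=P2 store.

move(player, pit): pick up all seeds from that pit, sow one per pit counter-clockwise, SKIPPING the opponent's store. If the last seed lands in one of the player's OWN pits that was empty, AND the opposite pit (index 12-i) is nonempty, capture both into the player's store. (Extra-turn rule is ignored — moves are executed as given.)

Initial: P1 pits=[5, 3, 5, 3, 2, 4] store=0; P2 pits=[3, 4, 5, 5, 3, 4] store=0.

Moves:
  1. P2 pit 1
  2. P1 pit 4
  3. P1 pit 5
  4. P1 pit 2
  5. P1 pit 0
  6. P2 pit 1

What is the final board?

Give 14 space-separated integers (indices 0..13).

Answer: 0 4 1 5 2 2 3 5 0 8 7 4 5 0

Derivation:
Move 1: P2 pit1 -> P1=[5,3,5,3,2,4](0) P2=[3,0,6,6,4,5](0)
Move 2: P1 pit4 -> P1=[5,3,5,3,0,5](1) P2=[3,0,6,6,4,5](0)
Move 3: P1 pit5 -> P1=[5,3,5,3,0,0](2) P2=[4,1,7,7,4,5](0)
Move 4: P1 pit2 -> P1=[5,3,0,4,1,1](3) P2=[5,1,7,7,4,5](0)
Move 5: P1 pit0 -> P1=[0,4,1,5,2,2](3) P2=[5,1,7,7,4,5](0)
Move 6: P2 pit1 -> P1=[0,4,1,5,2,2](3) P2=[5,0,8,7,4,5](0)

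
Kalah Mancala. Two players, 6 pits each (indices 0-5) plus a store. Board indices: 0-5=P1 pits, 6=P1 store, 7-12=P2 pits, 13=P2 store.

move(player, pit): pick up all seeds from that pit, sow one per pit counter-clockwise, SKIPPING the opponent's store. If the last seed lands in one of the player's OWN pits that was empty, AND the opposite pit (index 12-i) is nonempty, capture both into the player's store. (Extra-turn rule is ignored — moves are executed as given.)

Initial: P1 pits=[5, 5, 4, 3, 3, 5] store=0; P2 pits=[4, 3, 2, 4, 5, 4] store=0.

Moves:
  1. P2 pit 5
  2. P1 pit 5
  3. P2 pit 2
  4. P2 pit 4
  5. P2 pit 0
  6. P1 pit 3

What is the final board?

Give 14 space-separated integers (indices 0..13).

Move 1: P2 pit5 -> P1=[6,6,5,3,3,5](0) P2=[4,3,2,4,5,0](1)
Move 2: P1 pit5 -> P1=[6,6,5,3,3,0](1) P2=[5,4,3,5,5,0](1)
Move 3: P2 pit2 -> P1=[0,6,5,3,3,0](1) P2=[5,4,0,6,6,0](8)
Move 4: P2 pit4 -> P1=[1,7,6,4,3,0](1) P2=[5,4,0,6,0,1](9)
Move 5: P2 pit0 -> P1=[1,7,6,4,3,0](1) P2=[0,5,1,7,1,2](9)
Move 6: P1 pit3 -> P1=[1,7,6,0,4,1](2) P2=[1,5,1,7,1,2](9)

Answer: 1 7 6 0 4 1 2 1 5 1 7 1 2 9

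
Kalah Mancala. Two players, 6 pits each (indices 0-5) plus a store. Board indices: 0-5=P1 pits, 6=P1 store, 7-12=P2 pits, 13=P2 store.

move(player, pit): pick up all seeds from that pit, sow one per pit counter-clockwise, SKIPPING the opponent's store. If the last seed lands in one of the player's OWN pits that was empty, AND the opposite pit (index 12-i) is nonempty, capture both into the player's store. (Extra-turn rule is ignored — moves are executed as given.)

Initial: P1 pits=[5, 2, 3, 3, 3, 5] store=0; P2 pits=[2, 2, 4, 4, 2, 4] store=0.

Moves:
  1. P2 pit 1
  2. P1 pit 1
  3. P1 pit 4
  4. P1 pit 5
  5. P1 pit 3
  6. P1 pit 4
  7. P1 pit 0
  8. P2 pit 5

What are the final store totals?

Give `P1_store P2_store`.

Move 1: P2 pit1 -> P1=[5,2,3,3,3,5](0) P2=[2,0,5,5,2,4](0)
Move 2: P1 pit1 -> P1=[5,0,4,4,3,5](0) P2=[2,0,5,5,2,4](0)
Move 3: P1 pit4 -> P1=[5,0,4,4,0,6](1) P2=[3,0,5,5,2,4](0)
Move 4: P1 pit5 -> P1=[5,0,4,4,0,0](2) P2=[4,1,6,6,3,4](0)
Move 5: P1 pit3 -> P1=[5,0,4,0,1,1](3) P2=[5,1,6,6,3,4](0)
Move 6: P1 pit4 -> P1=[5,0,4,0,0,2](3) P2=[5,1,6,6,3,4](0)
Move 7: P1 pit0 -> P1=[0,1,5,1,1,3](3) P2=[5,1,6,6,3,4](0)
Move 8: P2 pit5 -> P1=[1,2,6,1,1,3](3) P2=[5,1,6,6,3,0](1)

Answer: 3 1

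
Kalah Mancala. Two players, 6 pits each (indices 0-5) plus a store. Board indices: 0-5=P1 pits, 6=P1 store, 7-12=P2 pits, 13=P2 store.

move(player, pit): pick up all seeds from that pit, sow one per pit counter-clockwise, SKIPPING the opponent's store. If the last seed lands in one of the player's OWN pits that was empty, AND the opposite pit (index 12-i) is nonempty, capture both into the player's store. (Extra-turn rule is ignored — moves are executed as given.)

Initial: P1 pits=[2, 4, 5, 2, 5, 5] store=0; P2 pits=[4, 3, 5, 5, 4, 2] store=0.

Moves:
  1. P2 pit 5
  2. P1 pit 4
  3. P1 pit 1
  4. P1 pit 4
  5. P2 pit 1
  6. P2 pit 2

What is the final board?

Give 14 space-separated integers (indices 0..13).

Move 1: P2 pit5 -> P1=[3,4,5,2,5,5](0) P2=[4,3,5,5,4,0](1)
Move 2: P1 pit4 -> P1=[3,4,5,2,0,6](1) P2=[5,4,6,5,4,0](1)
Move 3: P1 pit1 -> P1=[3,0,6,3,1,7](1) P2=[5,4,6,5,4,0](1)
Move 4: P1 pit4 -> P1=[3,0,6,3,0,8](1) P2=[5,4,6,5,4,0](1)
Move 5: P2 pit1 -> P1=[0,0,6,3,0,8](1) P2=[5,0,7,6,5,0](5)
Move 6: P2 pit2 -> P1=[1,1,7,3,0,8](1) P2=[5,0,0,7,6,1](6)

Answer: 1 1 7 3 0 8 1 5 0 0 7 6 1 6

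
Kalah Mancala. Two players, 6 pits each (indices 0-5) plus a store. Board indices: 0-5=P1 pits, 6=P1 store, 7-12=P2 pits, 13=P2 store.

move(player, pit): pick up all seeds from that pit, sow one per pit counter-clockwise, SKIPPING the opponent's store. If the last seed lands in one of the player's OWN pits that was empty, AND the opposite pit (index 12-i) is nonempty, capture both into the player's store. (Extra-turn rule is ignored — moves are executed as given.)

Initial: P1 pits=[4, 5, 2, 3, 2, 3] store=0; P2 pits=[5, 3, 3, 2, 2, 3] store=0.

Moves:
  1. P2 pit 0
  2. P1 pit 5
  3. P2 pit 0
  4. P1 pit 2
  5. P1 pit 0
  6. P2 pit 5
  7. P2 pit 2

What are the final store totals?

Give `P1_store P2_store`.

Move 1: P2 pit0 -> P1=[4,5,2,3,2,3](0) P2=[0,4,4,3,3,4](0)
Move 2: P1 pit5 -> P1=[4,5,2,3,2,0](1) P2=[1,5,4,3,3,4](0)
Move 3: P2 pit0 -> P1=[4,5,2,3,2,0](1) P2=[0,6,4,3,3,4](0)
Move 4: P1 pit2 -> P1=[4,5,0,4,3,0](1) P2=[0,6,4,3,3,4](0)
Move 5: P1 pit0 -> P1=[0,6,1,5,4,0](1) P2=[0,6,4,3,3,4](0)
Move 6: P2 pit5 -> P1=[1,7,2,5,4,0](1) P2=[0,6,4,3,3,0](1)
Move 7: P2 pit2 -> P1=[1,7,2,5,4,0](1) P2=[0,6,0,4,4,1](2)

Answer: 1 2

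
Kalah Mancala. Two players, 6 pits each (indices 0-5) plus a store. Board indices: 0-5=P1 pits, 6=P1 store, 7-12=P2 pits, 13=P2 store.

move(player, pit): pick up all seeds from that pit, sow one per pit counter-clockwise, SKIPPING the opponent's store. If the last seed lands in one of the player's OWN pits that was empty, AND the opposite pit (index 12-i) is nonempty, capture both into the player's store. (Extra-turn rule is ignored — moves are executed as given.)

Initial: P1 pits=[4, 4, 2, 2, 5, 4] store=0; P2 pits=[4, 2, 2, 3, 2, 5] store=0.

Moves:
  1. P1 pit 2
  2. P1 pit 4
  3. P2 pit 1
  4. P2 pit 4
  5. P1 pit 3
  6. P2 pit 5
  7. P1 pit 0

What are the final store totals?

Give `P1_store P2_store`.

Answer: 3 2

Derivation:
Move 1: P1 pit2 -> P1=[4,4,0,3,6,4](0) P2=[4,2,2,3,2,5](0)
Move 2: P1 pit4 -> P1=[4,4,0,3,0,5](1) P2=[5,3,3,4,2,5](0)
Move 3: P2 pit1 -> P1=[4,4,0,3,0,5](1) P2=[5,0,4,5,3,5](0)
Move 4: P2 pit4 -> P1=[5,4,0,3,0,5](1) P2=[5,0,4,5,0,6](1)
Move 5: P1 pit3 -> P1=[5,4,0,0,1,6](2) P2=[5,0,4,5,0,6](1)
Move 6: P2 pit5 -> P1=[6,5,1,1,2,6](2) P2=[5,0,4,5,0,0](2)
Move 7: P1 pit0 -> P1=[0,6,2,2,3,7](3) P2=[5,0,4,5,0,0](2)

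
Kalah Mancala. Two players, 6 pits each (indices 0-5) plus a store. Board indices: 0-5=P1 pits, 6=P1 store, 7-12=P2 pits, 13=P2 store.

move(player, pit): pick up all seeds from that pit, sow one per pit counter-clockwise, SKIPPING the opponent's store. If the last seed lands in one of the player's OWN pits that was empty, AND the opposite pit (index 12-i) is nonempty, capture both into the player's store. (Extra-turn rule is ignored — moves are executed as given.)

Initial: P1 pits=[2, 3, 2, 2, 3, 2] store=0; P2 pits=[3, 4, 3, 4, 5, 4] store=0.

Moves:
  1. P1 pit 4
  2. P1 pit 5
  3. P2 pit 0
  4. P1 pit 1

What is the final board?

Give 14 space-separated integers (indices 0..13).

Answer: 2 0 3 3 0 0 9 0 0 4 5 6 5 0

Derivation:
Move 1: P1 pit4 -> P1=[2,3,2,2,0,3](1) P2=[4,4,3,4,5,4](0)
Move 2: P1 pit5 -> P1=[2,3,2,2,0,0](2) P2=[5,5,3,4,5,4](0)
Move 3: P2 pit0 -> P1=[2,3,2,2,0,0](2) P2=[0,6,4,5,6,5](0)
Move 4: P1 pit1 -> P1=[2,0,3,3,0,0](9) P2=[0,0,4,5,6,5](0)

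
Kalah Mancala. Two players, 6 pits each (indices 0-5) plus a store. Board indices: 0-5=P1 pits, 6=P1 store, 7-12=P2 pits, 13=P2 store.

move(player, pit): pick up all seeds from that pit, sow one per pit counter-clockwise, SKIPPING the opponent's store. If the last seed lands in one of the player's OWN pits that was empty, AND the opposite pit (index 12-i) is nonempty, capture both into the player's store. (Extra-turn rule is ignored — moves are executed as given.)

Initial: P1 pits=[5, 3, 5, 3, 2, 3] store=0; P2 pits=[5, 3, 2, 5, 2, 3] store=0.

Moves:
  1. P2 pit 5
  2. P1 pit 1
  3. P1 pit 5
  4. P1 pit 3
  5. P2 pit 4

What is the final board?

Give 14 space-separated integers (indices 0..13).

Answer: 6 0 6 0 4 1 2 7 4 3 5 0 1 2

Derivation:
Move 1: P2 pit5 -> P1=[6,4,5,3,2,3](0) P2=[5,3,2,5,2,0](1)
Move 2: P1 pit1 -> P1=[6,0,6,4,3,4](0) P2=[5,3,2,5,2,0](1)
Move 3: P1 pit5 -> P1=[6,0,6,4,3,0](1) P2=[6,4,3,5,2,0](1)
Move 4: P1 pit3 -> P1=[6,0,6,0,4,1](2) P2=[7,4,3,5,2,0](1)
Move 5: P2 pit4 -> P1=[6,0,6,0,4,1](2) P2=[7,4,3,5,0,1](2)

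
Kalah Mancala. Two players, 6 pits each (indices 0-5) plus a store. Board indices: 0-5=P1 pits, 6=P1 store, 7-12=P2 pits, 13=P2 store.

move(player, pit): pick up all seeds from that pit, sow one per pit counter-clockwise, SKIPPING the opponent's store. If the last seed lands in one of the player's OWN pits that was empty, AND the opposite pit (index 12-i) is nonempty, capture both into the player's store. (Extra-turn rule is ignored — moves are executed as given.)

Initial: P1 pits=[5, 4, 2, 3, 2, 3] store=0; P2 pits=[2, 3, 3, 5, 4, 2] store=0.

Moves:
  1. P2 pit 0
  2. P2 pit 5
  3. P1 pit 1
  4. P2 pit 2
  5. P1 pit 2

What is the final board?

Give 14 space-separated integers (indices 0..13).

Move 1: P2 pit0 -> P1=[5,4,2,3,2,3](0) P2=[0,4,4,5,4,2](0)
Move 2: P2 pit5 -> P1=[6,4,2,3,2,3](0) P2=[0,4,4,5,4,0](1)
Move 3: P1 pit1 -> P1=[6,0,3,4,3,4](0) P2=[0,4,4,5,4,0](1)
Move 4: P2 pit2 -> P1=[6,0,3,4,3,4](0) P2=[0,4,0,6,5,1](2)
Move 5: P1 pit2 -> P1=[6,0,0,5,4,5](0) P2=[0,4,0,6,5,1](2)

Answer: 6 0 0 5 4 5 0 0 4 0 6 5 1 2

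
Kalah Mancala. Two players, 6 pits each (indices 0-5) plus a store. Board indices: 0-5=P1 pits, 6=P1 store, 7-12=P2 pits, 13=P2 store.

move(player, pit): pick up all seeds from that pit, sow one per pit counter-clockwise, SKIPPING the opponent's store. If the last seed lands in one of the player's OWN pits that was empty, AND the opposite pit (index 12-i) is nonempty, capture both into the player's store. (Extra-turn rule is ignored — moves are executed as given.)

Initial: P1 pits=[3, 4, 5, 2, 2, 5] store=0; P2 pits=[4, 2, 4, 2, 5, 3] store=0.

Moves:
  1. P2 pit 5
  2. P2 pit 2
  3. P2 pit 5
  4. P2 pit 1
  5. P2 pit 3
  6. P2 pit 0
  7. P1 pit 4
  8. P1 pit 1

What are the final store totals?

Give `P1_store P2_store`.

Answer: 2 4

Derivation:
Move 1: P2 pit5 -> P1=[4,5,5,2,2,5](0) P2=[4,2,4,2,5,0](1)
Move 2: P2 pit2 -> P1=[4,5,5,2,2,5](0) P2=[4,2,0,3,6,1](2)
Move 3: P2 pit5 -> P1=[4,5,5,2,2,5](0) P2=[4,2,0,3,6,0](3)
Move 4: P2 pit1 -> P1=[4,5,5,2,2,5](0) P2=[4,0,1,4,6,0](3)
Move 5: P2 pit3 -> P1=[5,5,5,2,2,5](0) P2=[4,0,1,0,7,1](4)
Move 6: P2 pit0 -> P1=[5,5,5,2,2,5](0) P2=[0,1,2,1,8,1](4)
Move 7: P1 pit4 -> P1=[5,5,5,2,0,6](1) P2=[0,1,2,1,8,1](4)
Move 8: P1 pit1 -> P1=[5,0,6,3,1,7](2) P2=[0,1,2,1,8,1](4)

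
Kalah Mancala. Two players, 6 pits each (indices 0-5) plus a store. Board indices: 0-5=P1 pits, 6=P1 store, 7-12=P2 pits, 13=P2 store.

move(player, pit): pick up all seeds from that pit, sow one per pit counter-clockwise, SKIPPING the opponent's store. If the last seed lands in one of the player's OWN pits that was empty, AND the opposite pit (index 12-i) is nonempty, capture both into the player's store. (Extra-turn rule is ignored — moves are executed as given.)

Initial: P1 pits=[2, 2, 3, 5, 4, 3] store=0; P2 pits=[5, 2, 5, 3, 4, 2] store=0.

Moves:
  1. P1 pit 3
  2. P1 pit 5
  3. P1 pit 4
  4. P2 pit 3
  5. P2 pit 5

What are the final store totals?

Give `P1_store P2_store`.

Answer: 3 2

Derivation:
Move 1: P1 pit3 -> P1=[2,2,3,0,5,4](1) P2=[6,3,5,3,4,2](0)
Move 2: P1 pit5 -> P1=[2,2,3,0,5,0](2) P2=[7,4,6,3,4,2](0)
Move 3: P1 pit4 -> P1=[2,2,3,0,0,1](3) P2=[8,5,7,3,4,2](0)
Move 4: P2 pit3 -> P1=[2,2,3,0,0,1](3) P2=[8,5,7,0,5,3](1)
Move 5: P2 pit5 -> P1=[3,3,3,0,0,1](3) P2=[8,5,7,0,5,0](2)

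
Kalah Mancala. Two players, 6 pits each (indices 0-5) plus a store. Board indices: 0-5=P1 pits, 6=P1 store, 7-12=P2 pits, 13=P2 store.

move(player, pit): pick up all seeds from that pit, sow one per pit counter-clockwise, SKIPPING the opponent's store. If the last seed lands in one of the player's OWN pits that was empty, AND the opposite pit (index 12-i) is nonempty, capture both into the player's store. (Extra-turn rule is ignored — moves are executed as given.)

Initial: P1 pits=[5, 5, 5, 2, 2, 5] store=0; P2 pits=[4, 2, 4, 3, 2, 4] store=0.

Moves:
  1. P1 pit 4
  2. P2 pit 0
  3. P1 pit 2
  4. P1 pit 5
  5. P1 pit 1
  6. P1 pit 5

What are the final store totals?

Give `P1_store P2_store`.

Answer: 5 0

Derivation:
Move 1: P1 pit4 -> P1=[5,5,5,2,0,6](1) P2=[4,2,4,3,2,4](0)
Move 2: P2 pit0 -> P1=[5,5,5,2,0,6](1) P2=[0,3,5,4,3,4](0)
Move 3: P1 pit2 -> P1=[5,5,0,3,1,7](2) P2=[1,3,5,4,3,4](0)
Move 4: P1 pit5 -> P1=[5,5,0,3,1,0](3) P2=[2,4,6,5,4,5](0)
Move 5: P1 pit1 -> P1=[5,0,1,4,2,1](4) P2=[2,4,6,5,4,5](0)
Move 6: P1 pit5 -> P1=[5,0,1,4,2,0](5) P2=[2,4,6,5,4,5](0)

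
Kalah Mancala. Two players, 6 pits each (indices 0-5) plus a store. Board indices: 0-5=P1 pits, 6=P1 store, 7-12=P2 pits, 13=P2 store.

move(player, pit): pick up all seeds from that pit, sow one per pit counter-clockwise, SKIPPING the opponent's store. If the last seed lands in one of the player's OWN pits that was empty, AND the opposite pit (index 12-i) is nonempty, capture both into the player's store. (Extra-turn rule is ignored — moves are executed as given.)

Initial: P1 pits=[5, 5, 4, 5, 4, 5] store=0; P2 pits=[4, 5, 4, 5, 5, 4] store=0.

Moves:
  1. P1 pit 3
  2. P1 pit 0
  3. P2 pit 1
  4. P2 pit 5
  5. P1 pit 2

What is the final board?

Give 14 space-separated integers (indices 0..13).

Answer: 2 7 0 3 7 8 2 6 1 5 6 6 0 2

Derivation:
Move 1: P1 pit3 -> P1=[5,5,4,0,5,6](1) P2=[5,6,4,5,5,4](0)
Move 2: P1 pit0 -> P1=[0,6,5,1,6,7](1) P2=[5,6,4,5,5,4](0)
Move 3: P2 pit1 -> P1=[1,6,5,1,6,7](1) P2=[5,0,5,6,6,5](1)
Move 4: P2 pit5 -> P1=[2,7,6,2,6,7](1) P2=[5,0,5,6,6,0](2)
Move 5: P1 pit2 -> P1=[2,7,0,3,7,8](2) P2=[6,1,5,6,6,0](2)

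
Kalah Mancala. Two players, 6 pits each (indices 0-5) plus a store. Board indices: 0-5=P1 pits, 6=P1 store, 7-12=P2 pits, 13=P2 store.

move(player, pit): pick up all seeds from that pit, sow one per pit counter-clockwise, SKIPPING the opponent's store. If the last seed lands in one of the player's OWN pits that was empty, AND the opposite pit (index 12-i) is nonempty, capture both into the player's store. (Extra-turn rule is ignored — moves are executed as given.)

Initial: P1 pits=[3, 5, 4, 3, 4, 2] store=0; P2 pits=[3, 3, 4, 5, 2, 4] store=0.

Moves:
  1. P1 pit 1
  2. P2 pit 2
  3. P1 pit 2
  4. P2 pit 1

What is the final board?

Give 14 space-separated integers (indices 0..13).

Move 1: P1 pit1 -> P1=[3,0,5,4,5,3](1) P2=[3,3,4,5,2,4](0)
Move 2: P2 pit2 -> P1=[3,0,5,4,5,3](1) P2=[3,3,0,6,3,5](1)
Move 3: P1 pit2 -> P1=[3,0,0,5,6,4](2) P2=[4,3,0,6,3,5](1)
Move 4: P2 pit1 -> P1=[3,0,0,5,6,4](2) P2=[4,0,1,7,4,5](1)

Answer: 3 0 0 5 6 4 2 4 0 1 7 4 5 1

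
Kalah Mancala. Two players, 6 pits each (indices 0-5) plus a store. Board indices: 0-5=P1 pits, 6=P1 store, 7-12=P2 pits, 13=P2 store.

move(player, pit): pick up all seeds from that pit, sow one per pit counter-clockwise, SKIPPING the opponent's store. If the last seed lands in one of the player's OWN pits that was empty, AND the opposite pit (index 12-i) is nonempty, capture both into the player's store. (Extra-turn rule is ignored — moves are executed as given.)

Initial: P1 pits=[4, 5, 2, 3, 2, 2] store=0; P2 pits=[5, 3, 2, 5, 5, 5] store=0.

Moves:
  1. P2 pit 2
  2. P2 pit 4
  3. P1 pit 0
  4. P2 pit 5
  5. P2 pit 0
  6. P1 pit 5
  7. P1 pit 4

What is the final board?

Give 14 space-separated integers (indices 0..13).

Answer: 0 8 5 6 0 1 2 2 6 1 7 1 0 4

Derivation:
Move 1: P2 pit2 -> P1=[4,5,2,3,2,2](0) P2=[5,3,0,6,6,5](0)
Move 2: P2 pit4 -> P1=[5,6,3,4,2,2](0) P2=[5,3,0,6,0,6](1)
Move 3: P1 pit0 -> P1=[0,7,4,5,3,3](0) P2=[5,3,0,6,0,6](1)
Move 4: P2 pit5 -> P1=[1,8,5,6,4,3](0) P2=[5,3,0,6,0,0](2)
Move 5: P2 pit0 -> P1=[0,8,5,6,4,3](0) P2=[0,4,1,7,1,0](4)
Move 6: P1 pit5 -> P1=[0,8,5,6,4,0](1) P2=[1,5,1,7,1,0](4)
Move 7: P1 pit4 -> P1=[0,8,5,6,0,1](2) P2=[2,6,1,7,1,0](4)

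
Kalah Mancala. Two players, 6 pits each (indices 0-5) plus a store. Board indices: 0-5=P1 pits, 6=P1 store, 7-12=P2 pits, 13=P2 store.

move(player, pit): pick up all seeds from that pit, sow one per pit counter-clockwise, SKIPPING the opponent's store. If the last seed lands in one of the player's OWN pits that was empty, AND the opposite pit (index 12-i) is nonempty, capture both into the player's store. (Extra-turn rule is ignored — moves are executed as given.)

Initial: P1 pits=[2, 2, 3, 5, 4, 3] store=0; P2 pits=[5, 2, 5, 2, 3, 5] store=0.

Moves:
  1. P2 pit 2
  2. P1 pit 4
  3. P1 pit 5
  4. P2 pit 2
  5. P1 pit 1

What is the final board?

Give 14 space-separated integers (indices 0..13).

Move 1: P2 pit2 -> P1=[3,2,3,5,4,3](0) P2=[5,2,0,3,4,6](1)
Move 2: P1 pit4 -> P1=[3,2,3,5,0,4](1) P2=[6,3,0,3,4,6](1)
Move 3: P1 pit5 -> P1=[3,2,3,5,0,0](2) P2=[7,4,1,3,4,6](1)
Move 4: P2 pit2 -> P1=[3,2,3,5,0,0](2) P2=[7,4,0,4,4,6](1)
Move 5: P1 pit1 -> P1=[3,0,4,6,0,0](2) P2=[7,4,0,4,4,6](1)

Answer: 3 0 4 6 0 0 2 7 4 0 4 4 6 1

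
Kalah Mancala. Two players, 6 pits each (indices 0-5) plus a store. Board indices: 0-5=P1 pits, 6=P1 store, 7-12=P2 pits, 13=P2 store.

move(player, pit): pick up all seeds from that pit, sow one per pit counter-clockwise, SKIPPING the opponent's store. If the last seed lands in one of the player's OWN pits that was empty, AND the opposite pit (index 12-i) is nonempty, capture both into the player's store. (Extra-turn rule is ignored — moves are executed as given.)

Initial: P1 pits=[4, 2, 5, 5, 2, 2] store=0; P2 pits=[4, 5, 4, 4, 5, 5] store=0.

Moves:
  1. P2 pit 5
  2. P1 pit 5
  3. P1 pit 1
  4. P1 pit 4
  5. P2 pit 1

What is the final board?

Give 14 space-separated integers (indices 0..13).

Move 1: P2 pit5 -> P1=[5,3,6,6,2,2](0) P2=[4,5,4,4,5,0](1)
Move 2: P1 pit5 -> P1=[5,3,6,6,2,0](1) P2=[5,5,4,4,5,0](1)
Move 3: P1 pit1 -> P1=[5,0,7,7,3,0](1) P2=[5,5,4,4,5,0](1)
Move 4: P1 pit4 -> P1=[5,0,7,7,0,1](2) P2=[6,5,4,4,5,0](1)
Move 5: P2 pit1 -> P1=[5,0,7,7,0,1](2) P2=[6,0,5,5,6,1](2)

Answer: 5 0 7 7 0 1 2 6 0 5 5 6 1 2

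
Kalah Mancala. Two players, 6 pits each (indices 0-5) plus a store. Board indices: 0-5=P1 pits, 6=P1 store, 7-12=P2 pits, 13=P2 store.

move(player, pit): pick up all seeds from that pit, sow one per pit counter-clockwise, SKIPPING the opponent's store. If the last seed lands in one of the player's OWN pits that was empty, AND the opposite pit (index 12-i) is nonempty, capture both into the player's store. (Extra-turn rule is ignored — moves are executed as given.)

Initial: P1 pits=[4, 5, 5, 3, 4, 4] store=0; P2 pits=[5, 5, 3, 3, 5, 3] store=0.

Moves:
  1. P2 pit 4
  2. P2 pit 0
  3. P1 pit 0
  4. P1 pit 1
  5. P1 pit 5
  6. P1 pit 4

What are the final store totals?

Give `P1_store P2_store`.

Answer: 3 1

Derivation:
Move 1: P2 pit4 -> P1=[5,6,6,3,4,4](0) P2=[5,5,3,3,0,4](1)
Move 2: P2 pit0 -> P1=[5,6,6,3,4,4](0) P2=[0,6,4,4,1,5](1)
Move 3: P1 pit0 -> P1=[0,7,7,4,5,5](0) P2=[0,6,4,4,1,5](1)
Move 4: P1 pit1 -> P1=[0,0,8,5,6,6](1) P2=[1,7,4,4,1,5](1)
Move 5: P1 pit5 -> P1=[0,0,8,5,6,0](2) P2=[2,8,5,5,2,5](1)
Move 6: P1 pit4 -> P1=[0,0,8,5,0,1](3) P2=[3,9,6,6,2,5](1)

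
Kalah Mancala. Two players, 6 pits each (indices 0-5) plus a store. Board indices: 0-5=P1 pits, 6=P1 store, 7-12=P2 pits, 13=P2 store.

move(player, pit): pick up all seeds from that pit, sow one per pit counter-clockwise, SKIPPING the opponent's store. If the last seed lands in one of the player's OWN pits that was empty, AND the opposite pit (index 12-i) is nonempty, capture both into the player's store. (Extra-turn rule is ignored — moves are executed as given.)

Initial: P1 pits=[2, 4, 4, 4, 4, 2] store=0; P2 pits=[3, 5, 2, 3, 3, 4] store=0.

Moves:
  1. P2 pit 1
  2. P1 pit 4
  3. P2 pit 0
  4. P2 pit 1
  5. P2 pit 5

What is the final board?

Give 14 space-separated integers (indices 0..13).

Answer: 3 5 5 5 0 3 1 0 0 5 6 5 0 2

Derivation:
Move 1: P2 pit1 -> P1=[2,4,4,4,4,2](0) P2=[3,0,3,4,4,5](1)
Move 2: P1 pit4 -> P1=[2,4,4,4,0,3](1) P2=[4,1,3,4,4,5](1)
Move 3: P2 pit0 -> P1=[2,4,4,4,0,3](1) P2=[0,2,4,5,5,5](1)
Move 4: P2 pit1 -> P1=[2,4,4,4,0,3](1) P2=[0,0,5,6,5,5](1)
Move 5: P2 pit5 -> P1=[3,5,5,5,0,3](1) P2=[0,0,5,6,5,0](2)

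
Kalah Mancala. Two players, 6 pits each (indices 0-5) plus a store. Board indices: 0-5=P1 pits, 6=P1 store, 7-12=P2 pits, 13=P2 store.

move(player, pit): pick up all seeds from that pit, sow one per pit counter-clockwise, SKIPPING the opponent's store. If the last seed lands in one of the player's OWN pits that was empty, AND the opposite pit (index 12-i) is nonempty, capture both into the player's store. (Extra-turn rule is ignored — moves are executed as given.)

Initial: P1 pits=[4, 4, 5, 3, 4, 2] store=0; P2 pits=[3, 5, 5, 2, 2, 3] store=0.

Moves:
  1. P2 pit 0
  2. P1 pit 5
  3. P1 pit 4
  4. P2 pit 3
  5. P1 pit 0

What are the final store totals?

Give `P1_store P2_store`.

Answer: 10 1

Derivation:
Move 1: P2 pit0 -> P1=[4,4,5,3,4,2](0) P2=[0,6,6,3,2,3](0)
Move 2: P1 pit5 -> P1=[4,4,5,3,4,0](1) P2=[1,6,6,3,2,3](0)
Move 3: P1 pit4 -> P1=[4,4,5,3,0,1](2) P2=[2,7,6,3,2,3](0)
Move 4: P2 pit3 -> P1=[4,4,5,3,0,1](2) P2=[2,7,6,0,3,4](1)
Move 5: P1 pit0 -> P1=[0,5,6,4,0,1](10) P2=[2,0,6,0,3,4](1)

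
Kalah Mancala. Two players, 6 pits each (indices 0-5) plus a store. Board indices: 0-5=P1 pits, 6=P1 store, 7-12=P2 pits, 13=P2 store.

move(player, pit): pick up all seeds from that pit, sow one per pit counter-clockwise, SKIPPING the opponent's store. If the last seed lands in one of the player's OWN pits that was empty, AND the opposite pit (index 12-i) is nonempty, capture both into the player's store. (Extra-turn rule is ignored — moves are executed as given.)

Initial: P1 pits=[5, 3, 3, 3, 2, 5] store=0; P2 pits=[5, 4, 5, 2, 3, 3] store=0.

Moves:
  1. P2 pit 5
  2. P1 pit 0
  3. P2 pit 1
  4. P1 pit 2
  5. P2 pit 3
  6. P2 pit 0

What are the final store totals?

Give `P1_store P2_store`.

Move 1: P2 pit5 -> P1=[6,4,3,3,2,5](0) P2=[5,4,5,2,3,0](1)
Move 2: P1 pit0 -> P1=[0,5,4,4,3,6](1) P2=[5,4,5,2,3,0](1)
Move 3: P2 pit1 -> P1=[0,5,4,4,3,6](1) P2=[5,0,6,3,4,1](1)
Move 4: P1 pit2 -> P1=[0,5,0,5,4,7](2) P2=[5,0,6,3,4,1](1)
Move 5: P2 pit3 -> P1=[0,5,0,5,4,7](2) P2=[5,0,6,0,5,2](2)
Move 6: P2 pit0 -> P1=[0,5,0,5,4,7](2) P2=[0,1,7,1,6,3](2)

Answer: 2 2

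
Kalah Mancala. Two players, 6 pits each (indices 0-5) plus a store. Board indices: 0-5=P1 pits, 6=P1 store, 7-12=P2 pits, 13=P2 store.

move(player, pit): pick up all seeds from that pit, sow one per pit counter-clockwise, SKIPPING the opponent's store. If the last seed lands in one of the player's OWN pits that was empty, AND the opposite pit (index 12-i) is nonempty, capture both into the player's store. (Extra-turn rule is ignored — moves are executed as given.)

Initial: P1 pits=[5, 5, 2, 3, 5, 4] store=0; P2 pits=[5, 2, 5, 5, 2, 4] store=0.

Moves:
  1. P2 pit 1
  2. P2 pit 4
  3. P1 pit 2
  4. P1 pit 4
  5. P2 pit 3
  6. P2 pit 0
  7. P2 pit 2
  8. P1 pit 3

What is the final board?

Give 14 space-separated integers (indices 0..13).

Move 1: P2 pit1 -> P1=[5,5,2,3,5,4](0) P2=[5,0,6,6,2,4](0)
Move 2: P2 pit4 -> P1=[5,5,2,3,5,4](0) P2=[5,0,6,6,0,5](1)
Move 3: P1 pit2 -> P1=[5,5,0,4,6,4](0) P2=[5,0,6,6,0,5](1)
Move 4: P1 pit4 -> P1=[5,5,0,4,0,5](1) P2=[6,1,7,7,0,5](1)
Move 5: P2 pit3 -> P1=[6,6,1,5,0,5](1) P2=[6,1,7,0,1,6](2)
Move 6: P2 pit0 -> P1=[6,6,1,5,0,5](1) P2=[0,2,8,1,2,7](3)
Move 7: P2 pit2 -> P1=[7,7,2,6,0,5](1) P2=[0,2,0,2,3,8](4)
Move 8: P1 pit3 -> P1=[7,7,2,0,1,6](2) P2=[1,3,1,2,3,8](4)

Answer: 7 7 2 0 1 6 2 1 3 1 2 3 8 4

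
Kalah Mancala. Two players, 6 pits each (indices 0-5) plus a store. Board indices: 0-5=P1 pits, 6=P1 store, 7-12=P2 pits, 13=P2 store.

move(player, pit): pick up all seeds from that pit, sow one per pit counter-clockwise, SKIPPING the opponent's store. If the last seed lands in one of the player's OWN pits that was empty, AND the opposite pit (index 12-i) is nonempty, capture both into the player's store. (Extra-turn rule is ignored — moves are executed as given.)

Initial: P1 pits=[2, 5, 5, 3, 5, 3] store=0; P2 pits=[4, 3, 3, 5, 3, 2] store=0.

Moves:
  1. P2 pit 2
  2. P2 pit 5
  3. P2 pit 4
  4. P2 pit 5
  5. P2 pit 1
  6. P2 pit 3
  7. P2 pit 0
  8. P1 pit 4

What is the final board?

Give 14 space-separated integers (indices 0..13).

Move 1: P2 pit2 -> P1=[2,5,5,3,5,3](0) P2=[4,3,0,6,4,3](0)
Move 2: P2 pit5 -> P1=[3,6,5,3,5,3](0) P2=[4,3,0,6,4,0](1)
Move 3: P2 pit4 -> P1=[4,7,5,3,5,3](0) P2=[4,3,0,6,0,1](2)
Move 4: P2 pit5 -> P1=[4,7,5,3,5,3](0) P2=[4,3,0,6,0,0](3)
Move 5: P2 pit1 -> P1=[4,0,5,3,5,3](0) P2=[4,0,1,7,0,0](11)
Move 6: P2 pit3 -> P1=[5,1,6,4,5,3](0) P2=[4,0,1,0,1,1](12)
Move 7: P2 pit0 -> P1=[5,1,6,4,5,3](0) P2=[0,1,2,1,2,1](12)
Move 8: P1 pit4 -> P1=[5,1,6,4,0,4](1) P2=[1,2,3,1,2,1](12)

Answer: 5 1 6 4 0 4 1 1 2 3 1 2 1 12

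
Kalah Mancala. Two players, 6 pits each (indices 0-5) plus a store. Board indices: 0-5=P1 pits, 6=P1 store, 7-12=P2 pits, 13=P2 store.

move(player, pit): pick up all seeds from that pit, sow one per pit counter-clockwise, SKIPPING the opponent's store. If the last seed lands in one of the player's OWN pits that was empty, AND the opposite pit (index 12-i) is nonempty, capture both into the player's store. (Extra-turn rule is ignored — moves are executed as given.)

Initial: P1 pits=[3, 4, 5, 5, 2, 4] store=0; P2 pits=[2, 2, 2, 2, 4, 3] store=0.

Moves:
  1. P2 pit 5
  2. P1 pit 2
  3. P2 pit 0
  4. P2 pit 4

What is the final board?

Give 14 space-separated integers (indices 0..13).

Move 1: P2 pit5 -> P1=[4,5,5,5,2,4](0) P2=[2,2,2,2,4,0](1)
Move 2: P1 pit2 -> P1=[4,5,0,6,3,5](1) P2=[3,2,2,2,4,0](1)
Move 3: P2 pit0 -> P1=[4,5,0,6,3,5](1) P2=[0,3,3,3,4,0](1)
Move 4: P2 pit4 -> P1=[5,6,0,6,3,5](1) P2=[0,3,3,3,0,1](2)

Answer: 5 6 0 6 3 5 1 0 3 3 3 0 1 2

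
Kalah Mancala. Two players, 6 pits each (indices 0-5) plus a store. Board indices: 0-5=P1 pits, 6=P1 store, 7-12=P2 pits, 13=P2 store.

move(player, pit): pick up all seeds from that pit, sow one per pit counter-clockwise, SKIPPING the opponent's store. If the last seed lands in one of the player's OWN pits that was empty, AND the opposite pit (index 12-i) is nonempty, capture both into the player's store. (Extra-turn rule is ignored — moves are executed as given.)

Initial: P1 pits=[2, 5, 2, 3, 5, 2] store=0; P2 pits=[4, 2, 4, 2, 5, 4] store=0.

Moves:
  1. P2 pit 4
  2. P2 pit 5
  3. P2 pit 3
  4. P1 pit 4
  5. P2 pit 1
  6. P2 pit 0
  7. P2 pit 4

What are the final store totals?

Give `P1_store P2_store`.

Answer: 1 8

Derivation:
Move 1: P2 pit4 -> P1=[3,6,3,3,5,2](0) P2=[4,2,4,2,0,5](1)
Move 2: P2 pit5 -> P1=[4,7,4,4,5,2](0) P2=[4,2,4,2,0,0](2)
Move 3: P2 pit3 -> P1=[0,7,4,4,5,2](0) P2=[4,2,4,0,1,0](7)
Move 4: P1 pit4 -> P1=[0,7,4,4,0,3](1) P2=[5,3,5,0,1,0](7)
Move 5: P2 pit1 -> P1=[0,7,4,4,0,3](1) P2=[5,0,6,1,2,0](7)
Move 6: P2 pit0 -> P1=[0,7,4,4,0,3](1) P2=[0,1,7,2,3,1](7)
Move 7: P2 pit4 -> P1=[1,7,4,4,0,3](1) P2=[0,1,7,2,0,2](8)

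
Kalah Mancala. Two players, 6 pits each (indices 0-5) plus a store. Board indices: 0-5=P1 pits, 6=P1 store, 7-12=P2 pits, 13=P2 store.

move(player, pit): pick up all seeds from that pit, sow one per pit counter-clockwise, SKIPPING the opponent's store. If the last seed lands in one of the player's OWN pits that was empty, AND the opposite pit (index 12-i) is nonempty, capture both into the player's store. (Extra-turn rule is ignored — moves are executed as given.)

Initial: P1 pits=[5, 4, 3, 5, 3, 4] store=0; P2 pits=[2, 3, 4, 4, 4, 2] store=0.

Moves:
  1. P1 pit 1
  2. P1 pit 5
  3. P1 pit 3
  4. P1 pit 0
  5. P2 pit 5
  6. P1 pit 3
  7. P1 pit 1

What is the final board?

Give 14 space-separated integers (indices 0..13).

Answer: 1 0 6 0 7 2 2 4 5 6 5 4 0 1

Derivation:
Move 1: P1 pit1 -> P1=[5,0,4,6,4,5](0) P2=[2,3,4,4,4,2](0)
Move 2: P1 pit5 -> P1=[5,0,4,6,4,0](1) P2=[3,4,5,5,4,2](0)
Move 3: P1 pit3 -> P1=[5,0,4,0,5,1](2) P2=[4,5,6,5,4,2](0)
Move 4: P1 pit0 -> P1=[0,1,5,1,6,2](2) P2=[4,5,6,5,4,2](0)
Move 5: P2 pit5 -> P1=[1,1,5,1,6,2](2) P2=[4,5,6,5,4,0](1)
Move 6: P1 pit3 -> P1=[1,1,5,0,7,2](2) P2=[4,5,6,5,4,0](1)
Move 7: P1 pit1 -> P1=[1,0,6,0,7,2](2) P2=[4,5,6,5,4,0](1)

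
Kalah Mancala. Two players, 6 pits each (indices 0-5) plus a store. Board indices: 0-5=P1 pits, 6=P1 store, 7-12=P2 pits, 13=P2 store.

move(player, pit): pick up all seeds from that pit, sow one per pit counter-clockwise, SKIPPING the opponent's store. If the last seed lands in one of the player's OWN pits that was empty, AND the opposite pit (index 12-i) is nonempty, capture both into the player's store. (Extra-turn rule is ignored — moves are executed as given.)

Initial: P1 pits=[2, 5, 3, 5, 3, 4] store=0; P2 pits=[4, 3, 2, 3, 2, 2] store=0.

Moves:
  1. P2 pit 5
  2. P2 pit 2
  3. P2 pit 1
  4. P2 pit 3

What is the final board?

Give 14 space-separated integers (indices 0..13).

Move 1: P2 pit5 -> P1=[3,5,3,5,3,4](0) P2=[4,3,2,3,2,0](1)
Move 2: P2 pit2 -> P1=[3,5,3,5,3,4](0) P2=[4,3,0,4,3,0](1)
Move 3: P2 pit1 -> P1=[3,5,3,5,3,4](0) P2=[4,0,1,5,4,0](1)
Move 4: P2 pit3 -> P1=[4,6,3,5,3,4](0) P2=[4,0,1,0,5,1](2)

Answer: 4 6 3 5 3 4 0 4 0 1 0 5 1 2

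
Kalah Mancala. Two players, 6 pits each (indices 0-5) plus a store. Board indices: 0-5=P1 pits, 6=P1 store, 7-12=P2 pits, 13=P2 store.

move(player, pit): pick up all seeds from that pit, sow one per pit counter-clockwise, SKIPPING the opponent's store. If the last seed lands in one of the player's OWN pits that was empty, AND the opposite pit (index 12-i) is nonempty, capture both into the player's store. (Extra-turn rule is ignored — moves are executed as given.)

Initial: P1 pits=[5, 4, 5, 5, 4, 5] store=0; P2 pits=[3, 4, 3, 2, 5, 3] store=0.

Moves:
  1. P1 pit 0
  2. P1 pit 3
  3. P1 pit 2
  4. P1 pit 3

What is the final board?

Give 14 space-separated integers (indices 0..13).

Answer: 0 5 0 0 8 8 2 5 6 4 2 5 3 0

Derivation:
Move 1: P1 pit0 -> P1=[0,5,6,6,5,6](0) P2=[3,4,3,2,5,3](0)
Move 2: P1 pit3 -> P1=[0,5,6,0,6,7](1) P2=[4,5,4,2,5,3](0)
Move 3: P1 pit2 -> P1=[0,5,0,1,7,8](2) P2=[5,6,4,2,5,3](0)
Move 4: P1 pit3 -> P1=[0,5,0,0,8,8](2) P2=[5,6,4,2,5,3](0)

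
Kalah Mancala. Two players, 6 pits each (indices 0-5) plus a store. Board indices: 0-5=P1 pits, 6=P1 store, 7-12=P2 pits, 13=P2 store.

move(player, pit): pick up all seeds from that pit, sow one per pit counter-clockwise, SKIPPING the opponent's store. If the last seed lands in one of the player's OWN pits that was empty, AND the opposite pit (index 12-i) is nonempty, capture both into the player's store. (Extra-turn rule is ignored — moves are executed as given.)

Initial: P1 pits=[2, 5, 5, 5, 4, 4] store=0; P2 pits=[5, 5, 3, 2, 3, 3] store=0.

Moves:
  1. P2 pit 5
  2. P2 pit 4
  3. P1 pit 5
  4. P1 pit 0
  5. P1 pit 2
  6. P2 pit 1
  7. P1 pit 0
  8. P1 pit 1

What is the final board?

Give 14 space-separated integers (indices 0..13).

Move 1: P2 pit5 -> P1=[3,6,5,5,4,4](0) P2=[5,5,3,2,3,0](1)
Move 2: P2 pit4 -> P1=[4,6,5,5,4,4](0) P2=[5,5,3,2,0,1](2)
Move 3: P1 pit5 -> P1=[4,6,5,5,4,0](1) P2=[6,6,4,2,0,1](2)
Move 4: P1 pit0 -> P1=[0,7,6,6,5,0](1) P2=[6,6,4,2,0,1](2)
Move 5: P1 pit2 -> P1=[0,7,0,7,6,1](2) P2=[7,7,4,2,0,1](2)
Move 6: P2 pit1 -> P1=[1,8,0,7,6,1](2) P2=[7,0,5,3,1,2](3)
Move 7: P1 pit0 -> P1=[0,9,0,7,6,1](2) P2=[7,0,5,3,1,2](3)
Move 8: P1 pit1 -> P1=[0,0,1,8,7,2](3) P2=[8,1,6,4,1,2](3)

Answer: 0 0 1 8 7 2 3 8 1 6 4 1 2 3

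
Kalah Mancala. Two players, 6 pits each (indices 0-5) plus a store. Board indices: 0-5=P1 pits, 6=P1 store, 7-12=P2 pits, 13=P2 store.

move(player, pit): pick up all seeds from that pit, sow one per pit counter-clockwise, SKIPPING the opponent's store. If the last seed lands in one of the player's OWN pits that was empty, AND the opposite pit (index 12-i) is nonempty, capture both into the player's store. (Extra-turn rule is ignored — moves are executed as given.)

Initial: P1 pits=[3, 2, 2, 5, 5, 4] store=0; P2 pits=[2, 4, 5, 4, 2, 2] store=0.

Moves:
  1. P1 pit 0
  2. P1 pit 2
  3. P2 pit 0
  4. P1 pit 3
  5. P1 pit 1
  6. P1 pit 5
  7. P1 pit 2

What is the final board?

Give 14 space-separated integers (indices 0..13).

Move 1: P1 pit0 -> P1=[0,3,3,6,5,4](0) P2=[2,4,5,4,2,2](0)
Move 2: P1 pit2 -> P1=[0,3,0,7,6,5](0) P2=[2,4,5,4,2,2](0)
Move 3: P2 pit0 -> P1=[0,3,0,7,6,5](0) P2=[0,5,6,4,2,2](0)
Move 4: P1 pit3 -> P1=[0,3,0,0,7,6](1) P2=[1,6,7,5,2,2](0)
Move 5: P1 pit1 -> P1=[0,0,1,1,8,6](1) P2=[1,6,7,5,2,2](0)
Move 6: P1 pit5 -> P1=[0,0,1,1,8,0](2) P2=[2,7,8,6,3,2](0)
Move 7: P1 pit2 -> P1=[0,0,0,2,8,0](2) P2=[2,7,8,6,3,2](0)

Answer: 0 0 0 2 8 0 2 2 7 8 6 3 2 0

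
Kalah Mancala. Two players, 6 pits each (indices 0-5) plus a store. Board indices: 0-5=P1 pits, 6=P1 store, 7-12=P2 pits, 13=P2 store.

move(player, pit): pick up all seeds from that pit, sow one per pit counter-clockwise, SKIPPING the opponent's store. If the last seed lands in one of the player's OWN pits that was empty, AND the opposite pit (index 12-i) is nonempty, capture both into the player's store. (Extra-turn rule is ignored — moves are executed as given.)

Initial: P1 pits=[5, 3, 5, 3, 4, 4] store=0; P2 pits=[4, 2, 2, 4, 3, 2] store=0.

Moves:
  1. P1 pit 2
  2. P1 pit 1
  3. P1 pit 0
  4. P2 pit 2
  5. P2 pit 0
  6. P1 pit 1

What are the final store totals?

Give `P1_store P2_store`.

Move 1: P1 pit2 -> P1=[5,3,0,4,5,5](1) P2=[5,2,2,4,3,2](0)
Move 2: P1 pit1 -> P1=[5,0,1,5,6,5](1) P2=[5,2,2,4,3,2](0)
Move 3: P1 pit0 -> P1=[0,1,2,6,7,6](1) P2=[5,2,2,4,3,2](0)
Move 4: P2 pit2 -> P1=[0,1,2,6,7,6](1) P2=[5,2,0,5,4,2](0)
Move 5: P2 pit0 -> P1=[0,1,2,6,7,6](1) P2=[0,3,1,6,5,3](0)
Move 6: P1 pit1 -> P1=[0,0,3,6,7,6](1) P2=[0,3,1,6,5,3](0)

Answer: 1 0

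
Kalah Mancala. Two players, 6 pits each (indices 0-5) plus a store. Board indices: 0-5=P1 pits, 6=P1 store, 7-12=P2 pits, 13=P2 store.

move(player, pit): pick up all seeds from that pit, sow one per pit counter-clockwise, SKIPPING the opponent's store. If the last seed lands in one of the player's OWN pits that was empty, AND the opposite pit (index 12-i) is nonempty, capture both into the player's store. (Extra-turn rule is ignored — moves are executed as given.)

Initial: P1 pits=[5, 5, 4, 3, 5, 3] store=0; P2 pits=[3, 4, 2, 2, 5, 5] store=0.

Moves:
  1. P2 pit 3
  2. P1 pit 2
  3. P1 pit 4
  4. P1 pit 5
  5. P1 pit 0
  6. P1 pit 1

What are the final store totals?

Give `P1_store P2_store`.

Move 1: P2 pit3 -> P1=[5,5,4,3,5,3](0) P2=[3,4,2,0,6,6](0)
Move 2: P1 pit2 -> P1=[5,5,0,4,6,4](1) P2=[3,4,2,0,6,6](0)
Move 3: P1 pit4 -> P1=[5,5,0,4,0,5](2) P2=[4,5,3,1,6,6](0)
Move 4: P1 pit5 -> P1=[5,5,0,4,0,0](3) P2=[5,6,4,2,6,6](0)
Move 5: P1 pit0 -> P1=[0,6,1,5,1,0](9) P2=[0,6,4,2,6,6](0)
Move 6: P1 pit1 -> P1=[0,0,2,6,2,1](10) P2=[1,6,4,2,6,6](0)

Answer: 10 0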